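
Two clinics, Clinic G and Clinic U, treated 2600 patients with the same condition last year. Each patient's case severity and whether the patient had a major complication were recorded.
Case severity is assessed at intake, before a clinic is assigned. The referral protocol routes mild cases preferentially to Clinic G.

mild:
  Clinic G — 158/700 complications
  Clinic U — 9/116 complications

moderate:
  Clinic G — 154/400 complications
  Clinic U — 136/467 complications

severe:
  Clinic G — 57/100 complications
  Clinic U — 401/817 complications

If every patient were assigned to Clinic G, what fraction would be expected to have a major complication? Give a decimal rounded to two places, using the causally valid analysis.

Clinic U is lower inside every case severity stratum but Clinic G is lower in aggregate. Whether to stratify depends on how case severity relates to the clinic.
Here case severity is a common cause — it drives both which clinic a case falls under and the outcome. The crude comparison mixes populations; the stratum-specific rates are the causally relevant ones.
Standardising Clinic G to the population case severity mix: 0.314·158/700 + 0.333·154/400 + 0.353·57/100 = 0.400.

0.40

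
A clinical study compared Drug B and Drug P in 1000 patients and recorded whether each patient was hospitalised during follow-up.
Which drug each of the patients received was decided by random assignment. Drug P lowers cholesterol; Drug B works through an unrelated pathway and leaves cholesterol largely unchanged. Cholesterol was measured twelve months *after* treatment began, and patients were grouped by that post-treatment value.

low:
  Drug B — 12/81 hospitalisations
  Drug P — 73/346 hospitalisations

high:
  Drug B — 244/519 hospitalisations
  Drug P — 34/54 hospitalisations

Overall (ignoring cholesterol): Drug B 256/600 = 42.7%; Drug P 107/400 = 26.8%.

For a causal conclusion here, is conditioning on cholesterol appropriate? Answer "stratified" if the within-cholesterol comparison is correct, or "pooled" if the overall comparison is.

Cholesterol lies on the pathway drug → cholesterol → outcome, so adjusting for it blocks the indirect effect. For the total causal effect of drug, use the unadjusted pooled rates.
Pooled: Drug B 42.7% vs Drug P 26.8%; Drug P is lower overall.

pooled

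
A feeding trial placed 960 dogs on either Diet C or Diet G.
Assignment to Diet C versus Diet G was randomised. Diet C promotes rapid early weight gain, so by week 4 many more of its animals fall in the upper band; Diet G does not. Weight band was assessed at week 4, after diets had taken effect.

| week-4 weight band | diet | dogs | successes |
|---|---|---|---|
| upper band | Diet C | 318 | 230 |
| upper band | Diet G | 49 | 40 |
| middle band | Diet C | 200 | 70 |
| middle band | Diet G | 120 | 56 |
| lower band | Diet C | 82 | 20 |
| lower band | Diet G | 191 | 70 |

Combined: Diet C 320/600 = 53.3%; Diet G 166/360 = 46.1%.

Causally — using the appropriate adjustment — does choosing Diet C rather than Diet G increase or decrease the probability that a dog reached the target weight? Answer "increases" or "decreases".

Because the diet influences week-4 weight band, week-4 weight band is a post-treatment mediator, not a confounder. Stratifying on it would bias the estimate; the causal effect is the crude pooled difference.
Pooled: Diet C 53.3% vs Diet G 46.1%; Diet C is higher overall.

increases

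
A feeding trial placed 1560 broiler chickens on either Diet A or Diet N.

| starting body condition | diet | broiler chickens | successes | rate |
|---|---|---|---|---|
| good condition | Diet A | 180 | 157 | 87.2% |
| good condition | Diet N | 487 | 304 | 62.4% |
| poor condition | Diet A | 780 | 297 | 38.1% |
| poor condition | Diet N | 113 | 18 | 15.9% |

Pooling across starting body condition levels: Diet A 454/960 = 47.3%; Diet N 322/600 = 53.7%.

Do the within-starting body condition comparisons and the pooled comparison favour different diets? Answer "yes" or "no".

Within each starting body condition level (good condition 87.2% vs 62.4%; poor condition 38.1% vs 15.9%), Diet A has the higher rate every time. Pooled: 47.3% vs 53.7% — Diet N has the higher rate overall. The two comparisons disagree.

yes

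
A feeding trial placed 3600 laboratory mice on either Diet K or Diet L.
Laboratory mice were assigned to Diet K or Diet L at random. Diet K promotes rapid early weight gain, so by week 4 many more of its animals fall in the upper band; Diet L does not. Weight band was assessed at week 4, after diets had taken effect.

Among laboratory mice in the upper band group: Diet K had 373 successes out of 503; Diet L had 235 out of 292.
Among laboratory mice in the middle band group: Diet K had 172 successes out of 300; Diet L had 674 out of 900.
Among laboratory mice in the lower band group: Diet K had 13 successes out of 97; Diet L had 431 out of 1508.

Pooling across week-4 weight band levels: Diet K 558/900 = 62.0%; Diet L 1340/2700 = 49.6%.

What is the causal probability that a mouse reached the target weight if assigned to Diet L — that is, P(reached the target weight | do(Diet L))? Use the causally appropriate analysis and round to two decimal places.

0.50

Week-4 weight band lies on the pathway diet → week-4 weight band → outcome, so adjusting for it blocks the indirect effect. For the total causal effect of diet, use the unadjusted pooled rates.
So P(outcome | do(Diet L)) is just the pooled rate for Diet L: 1340/2700 = 0.496.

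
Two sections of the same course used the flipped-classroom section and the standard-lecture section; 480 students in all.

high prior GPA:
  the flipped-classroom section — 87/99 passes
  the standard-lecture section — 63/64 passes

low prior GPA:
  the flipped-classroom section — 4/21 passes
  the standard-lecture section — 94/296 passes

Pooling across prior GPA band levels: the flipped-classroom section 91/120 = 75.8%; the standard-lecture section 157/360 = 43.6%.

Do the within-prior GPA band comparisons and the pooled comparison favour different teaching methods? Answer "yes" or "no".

Within each prior GPA band level (high prior GPA 87.9% vs 98.4%; low prior GPA 19.0% vs 31.8%), the standard-lecture section has the higher rate every time. Pooled: 75.8% vs 43.6% — the flipped-classroom section has the higher rate overall. The two comparisons disagree.

yes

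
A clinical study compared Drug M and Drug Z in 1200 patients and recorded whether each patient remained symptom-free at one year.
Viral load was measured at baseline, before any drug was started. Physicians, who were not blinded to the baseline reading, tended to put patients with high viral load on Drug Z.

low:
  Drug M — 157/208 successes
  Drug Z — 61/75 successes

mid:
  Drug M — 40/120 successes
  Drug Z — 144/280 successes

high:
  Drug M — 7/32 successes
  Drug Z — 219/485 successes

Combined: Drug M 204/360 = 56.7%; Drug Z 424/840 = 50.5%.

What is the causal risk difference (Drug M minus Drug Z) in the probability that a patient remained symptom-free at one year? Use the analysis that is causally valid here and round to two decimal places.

The imbalance in viral load arose from how patients were allocated, not from anything the drug did; and viral load independently affects the outcome. The pooled gap is confounded — condition on viral load.
Adjusting over the population distribution of viral load: 0.236·(0.755−0.813) + 0.333·(0.333−0.514) + 0.431·(0.219−0.452) = -0.174.

-0.17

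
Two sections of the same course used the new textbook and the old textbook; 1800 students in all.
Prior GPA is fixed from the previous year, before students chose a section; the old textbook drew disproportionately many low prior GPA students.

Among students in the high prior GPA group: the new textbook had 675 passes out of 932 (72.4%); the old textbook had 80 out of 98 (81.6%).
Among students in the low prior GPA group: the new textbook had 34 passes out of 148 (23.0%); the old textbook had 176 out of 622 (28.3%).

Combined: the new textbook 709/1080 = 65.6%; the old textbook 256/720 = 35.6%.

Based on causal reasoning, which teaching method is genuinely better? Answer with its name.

The prior GPA band-specific comparison favours the old textbook throughout, but the pooled figures favour the new textbook. The question is whether to condition on prior GPA band.
Here prior GPA band is a common cause — it drives both which teaching method a case falls under and the outcome. The crude comparison mixes populations; the stratum-specific rates are the causally relevant ones.
Within each level — high prior GPA: 72.4% vs 81.6%; low prior GPA: 23.0% vs 28.3% — the old textbook is higher every time.

the old textbook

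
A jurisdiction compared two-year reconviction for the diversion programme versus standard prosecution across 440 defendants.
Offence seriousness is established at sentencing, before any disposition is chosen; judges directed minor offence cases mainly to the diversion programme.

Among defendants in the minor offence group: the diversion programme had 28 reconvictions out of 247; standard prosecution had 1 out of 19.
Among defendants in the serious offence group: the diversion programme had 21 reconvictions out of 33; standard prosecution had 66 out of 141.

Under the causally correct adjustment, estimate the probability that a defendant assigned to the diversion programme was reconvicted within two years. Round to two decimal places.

The stratified and pooled comparisons disagree (standard prosecution wins within each offence seriousness; the diversion programme wins overall), so the answer turns on the causal role of offence seriousness.
The imbalance in offence seriousness arose from how defendants were allocated, not from anything the disposition did; and offence seriousness independently affects the outcome. The pooled gap is confounded — condition on offence seriousness.
Standardising the diversion programme to the population offence seriousness mix: 0.605·28/247 + 0.395·21/33 = 0.320.

0.32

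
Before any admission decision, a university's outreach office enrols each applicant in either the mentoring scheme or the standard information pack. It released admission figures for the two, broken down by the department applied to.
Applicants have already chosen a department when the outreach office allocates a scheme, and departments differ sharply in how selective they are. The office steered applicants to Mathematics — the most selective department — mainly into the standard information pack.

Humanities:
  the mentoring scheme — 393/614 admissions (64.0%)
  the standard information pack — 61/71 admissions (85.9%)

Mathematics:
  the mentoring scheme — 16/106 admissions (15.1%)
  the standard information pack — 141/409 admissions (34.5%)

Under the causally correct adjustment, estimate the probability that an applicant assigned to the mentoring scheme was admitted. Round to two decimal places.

0.43

Within every department level the standard information pack has the higher rate, yet pooled the mentoring scheme does — Simpson's reversal.
Here department is a common cause — it drives both which outreach scheme a case falls under and the outcome. The crude comparison mixes populations; the stratum-specific rates are the causally relevant ones.
Standardising the mentoring scheme to the population department mix: 0.571·393/614 + 0.429·16/106 = 0.430.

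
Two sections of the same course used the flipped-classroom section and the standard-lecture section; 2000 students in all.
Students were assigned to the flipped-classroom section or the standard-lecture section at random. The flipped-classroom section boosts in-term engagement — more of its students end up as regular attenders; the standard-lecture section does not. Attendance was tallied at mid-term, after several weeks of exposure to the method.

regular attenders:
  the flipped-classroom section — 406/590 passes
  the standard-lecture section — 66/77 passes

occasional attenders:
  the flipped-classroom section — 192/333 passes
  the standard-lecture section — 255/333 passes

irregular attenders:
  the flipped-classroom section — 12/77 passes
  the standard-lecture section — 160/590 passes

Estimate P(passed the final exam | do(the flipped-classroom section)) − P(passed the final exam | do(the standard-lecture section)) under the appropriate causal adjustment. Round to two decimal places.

Within every mid-term attendance level the standard-lecture section has the higher rate, yet pooled the flipped-classroom section does — Simpson's reversal.
The distribution of mid-term attendance is itself part of what the teaching method does — it is an intermediate outcome. Holding it fixed would remove that part of the effect; the total effect is the pooled difference.
The causal difference is the pooled difference: 0.610 − 0.481 = +0.129.

+0.13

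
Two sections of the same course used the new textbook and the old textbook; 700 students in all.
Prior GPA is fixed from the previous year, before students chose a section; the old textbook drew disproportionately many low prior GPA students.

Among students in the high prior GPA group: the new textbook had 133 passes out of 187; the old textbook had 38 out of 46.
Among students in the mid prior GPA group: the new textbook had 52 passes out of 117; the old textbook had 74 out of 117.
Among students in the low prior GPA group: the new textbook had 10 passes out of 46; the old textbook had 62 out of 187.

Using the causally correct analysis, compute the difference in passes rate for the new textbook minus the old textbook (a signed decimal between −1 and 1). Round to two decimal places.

-0.14

The stratified and pooled comparisons disagree (the old textbook wins within each prior GPA band; the new textbook wins overall), so the answer turns on the causal role of prior GPA band.
Prior GPA band is set before the teaching method has any effect — it is not caused by the teaching method — and it independently drives the outcome. That makes it a confounder, so the causal comparison is within prior GPA band levels.
Adjusting over the population distribution of prior GPA band: 0.333·(0.711−0.826) + 0.334·(0.444−0.632) + 0.333·(0.217−0.332) = -0.139.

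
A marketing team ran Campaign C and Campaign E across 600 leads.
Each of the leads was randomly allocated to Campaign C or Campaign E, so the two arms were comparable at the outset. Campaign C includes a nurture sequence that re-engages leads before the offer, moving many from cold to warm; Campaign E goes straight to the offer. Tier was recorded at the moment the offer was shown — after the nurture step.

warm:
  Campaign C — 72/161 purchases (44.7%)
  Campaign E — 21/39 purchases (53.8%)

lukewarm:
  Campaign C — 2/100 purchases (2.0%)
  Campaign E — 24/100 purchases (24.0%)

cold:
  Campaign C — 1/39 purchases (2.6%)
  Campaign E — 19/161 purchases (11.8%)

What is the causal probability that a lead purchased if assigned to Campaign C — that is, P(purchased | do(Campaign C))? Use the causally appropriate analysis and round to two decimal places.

The stratified and pooled comparisons disagree (Campaign E wins within each engagement tier; Campaign C wins overall), so the answer turns on the causal role of engagement tier.
The distribution of engagement tier is itself part of what the campaign does — it is an intermediate outcome. Holding it fixed would remove that part of the effect; the total effect is the pooled difference.
So P(outcome | do(Campaign C)) is just the pooled rate for Campaign C: 75/300 = 0.250.

0.25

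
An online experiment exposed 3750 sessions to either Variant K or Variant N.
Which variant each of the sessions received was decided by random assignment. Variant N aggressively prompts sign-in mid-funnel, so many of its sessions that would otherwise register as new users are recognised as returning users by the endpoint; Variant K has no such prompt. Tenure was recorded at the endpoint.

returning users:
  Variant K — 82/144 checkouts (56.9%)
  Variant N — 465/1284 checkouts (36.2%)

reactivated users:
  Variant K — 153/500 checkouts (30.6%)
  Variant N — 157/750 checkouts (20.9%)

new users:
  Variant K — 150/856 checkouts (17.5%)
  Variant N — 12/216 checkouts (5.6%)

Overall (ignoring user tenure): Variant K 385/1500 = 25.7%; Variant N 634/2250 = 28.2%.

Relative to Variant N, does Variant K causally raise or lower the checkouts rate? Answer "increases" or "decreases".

decreases

The stratified and pooled comparisons disagree (Variant K wins within each user tenure; Variant N wins overall), so the answer turns on the causal role of user tenure.
User tenure here is a post-treatment variable shaped by the variant; conditioning on it would introduce bias rather than remove it. The overall comparison is the causal one.
Pooled: Variant K 25.7% vs Variant N 28.2%; Variant N is higher overall.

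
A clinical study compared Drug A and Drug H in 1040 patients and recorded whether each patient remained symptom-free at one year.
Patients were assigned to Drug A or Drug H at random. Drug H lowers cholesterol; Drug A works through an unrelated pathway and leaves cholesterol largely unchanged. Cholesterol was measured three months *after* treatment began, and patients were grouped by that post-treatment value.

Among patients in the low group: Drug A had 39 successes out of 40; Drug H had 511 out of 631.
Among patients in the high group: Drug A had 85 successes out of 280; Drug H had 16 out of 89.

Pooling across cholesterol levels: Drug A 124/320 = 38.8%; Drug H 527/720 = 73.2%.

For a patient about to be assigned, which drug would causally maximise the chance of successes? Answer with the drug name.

Because the drug influences cholesterol, cholesterol is a post-treatment mediator, not a confounder. Stratifying on it would bias the estimate; the causal effect is the crude pooled difference.
Pooled: Drug A 38.8% vs Drug H 73.2%; Drug H is higher overall.

Drug H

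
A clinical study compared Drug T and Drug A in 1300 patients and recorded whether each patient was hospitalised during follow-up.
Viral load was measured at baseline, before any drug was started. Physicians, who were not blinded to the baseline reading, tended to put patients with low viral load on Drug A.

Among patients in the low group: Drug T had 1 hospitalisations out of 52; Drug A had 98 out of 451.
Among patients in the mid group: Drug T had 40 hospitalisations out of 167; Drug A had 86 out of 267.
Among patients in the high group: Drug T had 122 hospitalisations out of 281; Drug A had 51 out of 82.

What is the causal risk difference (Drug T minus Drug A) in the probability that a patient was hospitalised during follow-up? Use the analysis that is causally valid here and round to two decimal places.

-0.16

Here viral load is a common cause — it drives both which drug a case falls under and the outcome. The crude comparison mixes populations; the stratum-specific rates are the causally relevant ones.
Adjusting over the population distribution of viral load: 0.387·(0.019−0.217) + 0.334·(0.240−0.322) + 0.279·(0.434−0.622) = -0.157.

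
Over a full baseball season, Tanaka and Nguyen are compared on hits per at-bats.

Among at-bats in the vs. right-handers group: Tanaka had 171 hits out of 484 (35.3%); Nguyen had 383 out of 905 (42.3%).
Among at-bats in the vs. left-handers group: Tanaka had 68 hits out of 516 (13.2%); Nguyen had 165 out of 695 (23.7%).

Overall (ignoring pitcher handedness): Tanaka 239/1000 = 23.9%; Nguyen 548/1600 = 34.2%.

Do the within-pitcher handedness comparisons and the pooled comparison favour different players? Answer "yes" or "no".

Within each pitcher handedness level (vs. right-handers 35.3% vs 42.3%; vs. left-handers 13.2% vs 23.7%), Nguyen has the higher rate every time. Pooled: 23.9% vs 34.2% — Nguyen has the higher rate overall. They agree.

no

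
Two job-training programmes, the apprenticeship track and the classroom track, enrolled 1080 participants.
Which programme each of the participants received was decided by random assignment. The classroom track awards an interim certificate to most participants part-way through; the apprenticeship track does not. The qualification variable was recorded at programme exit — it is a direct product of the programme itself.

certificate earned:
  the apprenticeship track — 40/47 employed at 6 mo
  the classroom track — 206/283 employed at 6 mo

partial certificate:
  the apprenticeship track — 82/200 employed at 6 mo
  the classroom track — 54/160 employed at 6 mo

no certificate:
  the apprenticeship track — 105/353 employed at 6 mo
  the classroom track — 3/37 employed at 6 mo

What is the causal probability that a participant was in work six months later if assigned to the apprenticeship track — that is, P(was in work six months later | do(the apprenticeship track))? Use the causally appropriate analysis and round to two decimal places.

Qualification attained during the programme lies on the pathway programme → qualification attained during the programme → outcome, so adjusting for it blocks the indirect effect. For the total causal effect of programme, use the unadjusted pooled rates.
So P(outcome | do(the apprenticeship track)) is just the pooled rate for the apprenticeship track: 227/600 = 0.378.

0.38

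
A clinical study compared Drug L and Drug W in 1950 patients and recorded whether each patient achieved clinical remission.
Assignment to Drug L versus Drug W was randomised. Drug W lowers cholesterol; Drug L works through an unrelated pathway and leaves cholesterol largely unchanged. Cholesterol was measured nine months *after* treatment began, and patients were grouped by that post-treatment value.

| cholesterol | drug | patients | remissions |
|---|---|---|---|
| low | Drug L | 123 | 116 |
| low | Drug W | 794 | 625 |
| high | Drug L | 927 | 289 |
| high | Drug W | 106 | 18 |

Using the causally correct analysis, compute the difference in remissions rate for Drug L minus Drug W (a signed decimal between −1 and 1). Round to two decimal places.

-0.33

Because the drug influences cholesterol, cholesterol is a post-treatment mediator, not a confounder. Stratifying on it would bias the estimate; the causal effect is the crude pooled difference.
The causal difference is the pooled difference: 0.386 − 0.714 = -0.329.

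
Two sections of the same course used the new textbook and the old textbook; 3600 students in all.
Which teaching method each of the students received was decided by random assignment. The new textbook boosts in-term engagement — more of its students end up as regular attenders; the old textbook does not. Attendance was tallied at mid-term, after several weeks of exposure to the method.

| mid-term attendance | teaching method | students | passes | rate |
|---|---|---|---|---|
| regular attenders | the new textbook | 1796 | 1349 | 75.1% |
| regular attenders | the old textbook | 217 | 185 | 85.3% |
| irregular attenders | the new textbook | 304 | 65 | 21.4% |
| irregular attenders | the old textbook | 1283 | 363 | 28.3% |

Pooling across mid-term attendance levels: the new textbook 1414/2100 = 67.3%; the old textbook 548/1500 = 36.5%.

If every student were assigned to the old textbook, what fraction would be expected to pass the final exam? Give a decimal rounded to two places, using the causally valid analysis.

The mid-term attendance-specific comparison favours the old textbook throughout, but the pooled figures favour the new textbook. The question is whether to condition on mid-term attendance.
Mid-term attendance is recorded after the teaching method and is itself shifted by it — it sits on the causal path from teaching method to outcome. Conditioning on a mediator would strip out part of the effect we want; the pooled comparison gives the total causal effect.
So P(outcome | do(the old textbook)) is just the pooled rate for the old textbook: 548/1500 = 0.365.

0.37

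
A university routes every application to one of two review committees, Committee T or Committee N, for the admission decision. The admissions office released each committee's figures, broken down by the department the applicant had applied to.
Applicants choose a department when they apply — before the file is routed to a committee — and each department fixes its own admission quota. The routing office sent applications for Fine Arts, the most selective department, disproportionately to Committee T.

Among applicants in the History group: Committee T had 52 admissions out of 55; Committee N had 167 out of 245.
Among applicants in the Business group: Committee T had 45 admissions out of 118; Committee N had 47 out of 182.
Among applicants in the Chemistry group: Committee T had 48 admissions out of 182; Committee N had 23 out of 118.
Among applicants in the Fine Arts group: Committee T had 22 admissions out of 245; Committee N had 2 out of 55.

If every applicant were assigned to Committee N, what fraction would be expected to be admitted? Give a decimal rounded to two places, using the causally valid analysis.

0.29

The stratified and pooled comparisons disagree (Committee T wins within each department; Committee N wins overall), so the answer turns on the causal role of department.
Department satisfies the back-door criterion: it is not a descendant of the review committee, and it blocks the spurious path from review committee to outcome. Adjusting for it (i.e., using the within-department rates) gives the causal effect.
Standardising Committee N to the population department mix: 0.250·167/245 + 0.250·47/182 + 0.250·23/118 + 0.250·2/55 = 0.293.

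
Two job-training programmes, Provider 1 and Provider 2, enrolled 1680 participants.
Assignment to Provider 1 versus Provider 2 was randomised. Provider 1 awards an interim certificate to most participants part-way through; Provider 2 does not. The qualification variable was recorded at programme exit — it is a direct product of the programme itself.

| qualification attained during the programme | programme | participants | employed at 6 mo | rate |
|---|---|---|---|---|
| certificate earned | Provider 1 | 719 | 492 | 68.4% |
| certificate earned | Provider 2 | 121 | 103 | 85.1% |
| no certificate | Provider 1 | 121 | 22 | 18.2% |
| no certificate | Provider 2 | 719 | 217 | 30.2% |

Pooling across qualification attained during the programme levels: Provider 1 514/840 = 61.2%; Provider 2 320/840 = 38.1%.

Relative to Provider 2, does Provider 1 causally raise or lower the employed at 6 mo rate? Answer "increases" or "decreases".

increases

Qualification attained during the programme here is a post-treatment variable shaped by the programme; conditioning on it would introduce bias rather than remove it. The overall comparison is the causal one.
Pooled: Provider 1 61.2% vs Provider 2 38.1%; Provider 1 is higher overall.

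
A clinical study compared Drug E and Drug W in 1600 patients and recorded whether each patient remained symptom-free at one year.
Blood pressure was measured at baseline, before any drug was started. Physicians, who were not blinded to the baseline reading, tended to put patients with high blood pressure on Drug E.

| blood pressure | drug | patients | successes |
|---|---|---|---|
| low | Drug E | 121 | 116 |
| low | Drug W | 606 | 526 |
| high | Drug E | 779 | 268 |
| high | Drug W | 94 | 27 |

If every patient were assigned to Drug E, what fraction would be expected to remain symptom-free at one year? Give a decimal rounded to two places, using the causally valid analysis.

Blood pressure satisfies the back-door criterion: it is not a descendant of the drug, and it blocks the spurious path from drug to outcome. Adjusting for it (i.e., using the within-blood pressure rates) gives the causal effect.
Standardising Drug E to the population blood pressure mix: 0.454·116/121 + 0.546·268/779 = 0.623.

0.62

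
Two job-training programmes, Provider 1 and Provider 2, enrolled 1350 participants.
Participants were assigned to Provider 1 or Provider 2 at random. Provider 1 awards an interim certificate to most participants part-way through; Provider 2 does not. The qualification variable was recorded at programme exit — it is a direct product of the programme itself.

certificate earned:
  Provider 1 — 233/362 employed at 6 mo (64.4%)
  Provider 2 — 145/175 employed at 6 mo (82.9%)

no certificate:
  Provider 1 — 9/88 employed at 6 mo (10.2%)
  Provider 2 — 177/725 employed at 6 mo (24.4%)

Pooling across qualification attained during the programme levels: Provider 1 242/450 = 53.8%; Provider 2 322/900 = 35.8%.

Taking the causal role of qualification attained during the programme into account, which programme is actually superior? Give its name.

Provider 1

Qualification attained during the programme lies on the pathway programme → qualification attained during the programme → outcome, so adjusting for it blocks the indirect effect. For the total causal effect of programme, use the unadjusted pooled rates.
Pooled: Provider 1 53.8% vs Provider 2 35.8%; Provider 1 is higher overall.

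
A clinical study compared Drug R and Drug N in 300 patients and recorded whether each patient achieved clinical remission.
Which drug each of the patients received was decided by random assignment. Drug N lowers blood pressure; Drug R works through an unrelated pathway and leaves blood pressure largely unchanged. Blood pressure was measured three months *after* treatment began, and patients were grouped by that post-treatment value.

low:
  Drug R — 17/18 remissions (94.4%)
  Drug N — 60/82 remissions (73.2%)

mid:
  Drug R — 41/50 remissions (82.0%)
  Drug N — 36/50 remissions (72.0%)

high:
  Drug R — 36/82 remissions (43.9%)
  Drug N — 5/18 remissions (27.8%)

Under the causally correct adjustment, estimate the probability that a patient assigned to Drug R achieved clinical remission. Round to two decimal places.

Drug R is higher inside every blood pressure stratum but Drug N is higher in aggregate. Whether to stratify depends on how blood pressure relates to the drug.
Blood pressure lies on the pathway drug → blood pressure → outcome, so adjusting for it blocks the indirect effect. For the total causal effect of drug, use the unadjusted pooled rates.
So P(outcome | do(Drug R)) is just the pooled rate for Drug R: 94/150 = 0.627.

0.63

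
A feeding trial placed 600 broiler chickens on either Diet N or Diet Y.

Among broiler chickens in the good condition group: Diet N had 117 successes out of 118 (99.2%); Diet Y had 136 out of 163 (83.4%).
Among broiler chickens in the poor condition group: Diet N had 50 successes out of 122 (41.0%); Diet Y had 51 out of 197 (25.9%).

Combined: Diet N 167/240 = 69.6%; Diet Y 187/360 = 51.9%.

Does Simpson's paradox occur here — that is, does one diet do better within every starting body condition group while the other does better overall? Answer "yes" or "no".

no

Within each starting body condition level (good condition 99.2% vs 83.4%; poor condition 41.0% vs 25.9%), Diet N has the higher rate every time. Pooled: 69.6% vs 51.9% — Diet N has the higher rate overall. They agree.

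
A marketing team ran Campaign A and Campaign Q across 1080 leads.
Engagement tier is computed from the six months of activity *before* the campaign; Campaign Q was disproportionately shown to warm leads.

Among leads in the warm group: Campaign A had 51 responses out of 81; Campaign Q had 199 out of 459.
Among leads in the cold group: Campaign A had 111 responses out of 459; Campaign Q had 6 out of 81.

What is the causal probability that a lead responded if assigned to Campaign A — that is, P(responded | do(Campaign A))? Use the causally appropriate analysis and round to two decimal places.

0.44

The engagement tier-specific comparison favours Campaign A throughout, but the pooled figures favour Campaign Q. The question is whether to condition on engagement tier.
Engagement tier is set before the campaign has any effect — it is not caused by the campaign — and it independently drives the outcome. That makes it a confounder, so the causal comparison is within engagement tier levels.
Standardising Campaign A to the population engagement tier mix: 0.500·51/81 + 0.500·111/459 = 0.436.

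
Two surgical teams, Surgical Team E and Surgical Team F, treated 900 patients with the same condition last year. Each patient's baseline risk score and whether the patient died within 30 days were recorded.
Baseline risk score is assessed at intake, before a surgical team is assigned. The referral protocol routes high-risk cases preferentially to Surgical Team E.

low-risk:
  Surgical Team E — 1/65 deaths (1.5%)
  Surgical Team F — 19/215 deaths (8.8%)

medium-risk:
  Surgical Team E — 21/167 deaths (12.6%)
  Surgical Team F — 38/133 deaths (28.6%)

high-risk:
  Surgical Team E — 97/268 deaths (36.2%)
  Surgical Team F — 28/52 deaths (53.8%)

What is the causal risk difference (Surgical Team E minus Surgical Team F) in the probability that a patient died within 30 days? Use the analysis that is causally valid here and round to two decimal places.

-0.14

Baseline risk score is set before the surgical team has any effect — it is not caused by the surgical team — and it independently drives the outcome. That makes it a confounder, so the causal comparison is within baseline risk score levels.
Adjusting over the population distribution of baseline risk score: 0.311·(0.015−0.088) + 0.333·(0.126−0.286) + 0.356·(0.362−0.538) = -0.139.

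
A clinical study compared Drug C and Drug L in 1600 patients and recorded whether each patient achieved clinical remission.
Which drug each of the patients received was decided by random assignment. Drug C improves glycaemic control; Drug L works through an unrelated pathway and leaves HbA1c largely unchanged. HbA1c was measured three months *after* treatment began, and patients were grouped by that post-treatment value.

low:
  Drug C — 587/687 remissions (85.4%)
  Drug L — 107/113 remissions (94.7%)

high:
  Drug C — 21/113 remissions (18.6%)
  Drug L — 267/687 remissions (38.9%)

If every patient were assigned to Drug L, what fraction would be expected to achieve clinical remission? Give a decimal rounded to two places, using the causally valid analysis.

0.47

The HbA1c-specific comparison favours Drug L throughout, but the pooled figures favour Drug C. The question is whether to condition on HbA1c.
HbA1c lies on the pathway drug → HbA1c → outcome, so adjusting for it blocks the indirect effect. For the total causal effect of drug, use the unadjusted pooled rates.
So P(outcome | do(Drug L)) is just the pooled rate for Drug L: 374/800 = 0.468.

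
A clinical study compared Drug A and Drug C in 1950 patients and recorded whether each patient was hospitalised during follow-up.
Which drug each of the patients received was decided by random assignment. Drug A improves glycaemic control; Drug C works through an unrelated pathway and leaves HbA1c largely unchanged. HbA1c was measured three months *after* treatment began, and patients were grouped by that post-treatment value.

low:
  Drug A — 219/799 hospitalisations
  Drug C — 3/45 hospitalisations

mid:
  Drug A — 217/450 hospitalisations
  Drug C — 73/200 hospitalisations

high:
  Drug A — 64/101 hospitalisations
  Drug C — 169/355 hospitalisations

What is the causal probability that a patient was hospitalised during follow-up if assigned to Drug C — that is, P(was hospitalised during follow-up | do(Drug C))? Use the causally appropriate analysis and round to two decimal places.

The stratified and pooled comparisons disagree (Drug C wins within each HbA1c; Drug A wins overall), so the answer turns on the causal role of HbA1c.
Stratifying would compare drugs among patients the drugs themselves sorted into HbA1c groups — a form of selection on an intermediate. The unconditioned pooled rates give the total causal effect.
So P(outcome | do(Drug C)) is just the pooled rate for Drug C: 245/600 = 0.408.

0.41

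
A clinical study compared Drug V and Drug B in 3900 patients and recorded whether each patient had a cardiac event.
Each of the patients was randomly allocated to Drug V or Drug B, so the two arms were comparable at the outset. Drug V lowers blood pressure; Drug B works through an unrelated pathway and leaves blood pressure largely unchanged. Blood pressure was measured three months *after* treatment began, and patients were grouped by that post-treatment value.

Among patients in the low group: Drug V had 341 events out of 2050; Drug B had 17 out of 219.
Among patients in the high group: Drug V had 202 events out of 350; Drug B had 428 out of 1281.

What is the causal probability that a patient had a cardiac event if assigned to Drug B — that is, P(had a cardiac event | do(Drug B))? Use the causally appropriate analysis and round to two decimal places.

Blood pressure is recorded after the drug and is itself shifted by it — it sits on the causal path from drug to outcome. Conditioning on a mediator would strip out part of the effect we want; the pooled comparison gives the total causal effect.
So P(outcome | do(Drug B)) is just the pooled rate for Drug B: 445/1500 = 0.297.

0.30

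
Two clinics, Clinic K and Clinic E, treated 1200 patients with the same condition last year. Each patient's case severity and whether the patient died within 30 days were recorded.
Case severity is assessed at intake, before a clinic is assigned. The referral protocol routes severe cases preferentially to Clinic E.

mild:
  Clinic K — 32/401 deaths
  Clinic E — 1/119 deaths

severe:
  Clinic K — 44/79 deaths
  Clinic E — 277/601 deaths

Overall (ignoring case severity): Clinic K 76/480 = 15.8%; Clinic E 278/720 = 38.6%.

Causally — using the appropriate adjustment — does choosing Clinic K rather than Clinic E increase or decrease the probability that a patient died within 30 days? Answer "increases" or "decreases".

increases

Within every case severity level Clinic E has the lower rate, yet pooled Clinic K does — Simpson's reversal.
Case severity satisfies the back-door criterion: it is not a descendant of the clinic, and it blocks the spurious path from clinic to outcome. Adjusting for it (i.e., using the within-case severity rates) gives the causal effect.
Within each level — mild: 8.0% vs 0.8%; severe: 55.7% vs 46.1% — Clinic E is lower every time.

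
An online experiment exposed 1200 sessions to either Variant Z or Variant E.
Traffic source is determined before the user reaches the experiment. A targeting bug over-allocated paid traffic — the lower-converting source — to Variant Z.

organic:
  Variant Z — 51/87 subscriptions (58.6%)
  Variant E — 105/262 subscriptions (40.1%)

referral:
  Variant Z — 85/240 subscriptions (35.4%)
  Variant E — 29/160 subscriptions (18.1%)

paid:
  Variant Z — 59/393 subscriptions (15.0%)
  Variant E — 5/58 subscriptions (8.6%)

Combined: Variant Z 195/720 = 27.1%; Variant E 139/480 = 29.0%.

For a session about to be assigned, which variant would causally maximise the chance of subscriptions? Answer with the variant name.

Variant Z

Since traffic source is a pre-existing factor (not a product of the variant) and it affects the outcome on its own, it is a confounder. The stratified rates, not the pooled rate, identify the causal effect.
Within each level — organic: 58.6% vs 40.1%; referral: 35.4% vs 18.1%; paid: 15.0% vs 8.6% — Variant Z is higher every time.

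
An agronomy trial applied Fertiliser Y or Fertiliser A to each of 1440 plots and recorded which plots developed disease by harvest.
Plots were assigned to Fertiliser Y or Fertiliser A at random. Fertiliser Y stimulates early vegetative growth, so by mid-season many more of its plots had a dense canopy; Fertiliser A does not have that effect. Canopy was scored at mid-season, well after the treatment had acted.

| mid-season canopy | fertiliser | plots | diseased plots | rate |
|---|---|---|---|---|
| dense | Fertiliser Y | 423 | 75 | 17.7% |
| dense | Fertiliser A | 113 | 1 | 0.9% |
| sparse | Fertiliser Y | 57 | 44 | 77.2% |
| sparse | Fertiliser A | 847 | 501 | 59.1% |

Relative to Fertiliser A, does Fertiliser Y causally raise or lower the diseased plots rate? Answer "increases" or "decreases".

decreases

Mid-season canopy is recorded after the fertiliser and is itself shifted by it — it sits on the causal path from fertiliser to outcome. Conditioning on a mediator would strip out part of the effect we want; the pooled comparison gives the total causal effect.
Pooled: Fertiliser Y 24.8% vs Fertiliser A 52.3%; Fertiliser Y is lower overall.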